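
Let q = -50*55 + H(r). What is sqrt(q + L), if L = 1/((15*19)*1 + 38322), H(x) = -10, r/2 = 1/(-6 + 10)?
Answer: I*sqrt(4113781200633)/38607 ≈ 52.536*I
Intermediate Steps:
r = 1/2 (r = 2/(-6 + 10) = 2/4 = 2*(1/4) = 1/2 ≈ 0.50000)
L = 1/38607 (L = 1/(285*1 + 38322) = 1/(285 + 38322) = 1/38607 ≈ 2.5902e-5)
q = -2760 (q = -50*55 - 10 = -2750 - 10 = -2760)
sqrt(q + L) = sqrt(-2760 + 1/38607) = sqrt(-106555319/38607) = I*sqrt(4113781200633)/38607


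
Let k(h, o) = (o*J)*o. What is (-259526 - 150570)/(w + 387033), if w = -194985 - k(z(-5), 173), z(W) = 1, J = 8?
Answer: 51262/5923 ≈ 8.6547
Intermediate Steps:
k(h, o) = 8*o² (k(h, o) = (o*8)*o = (8*o)*o = 8*o²)
w = -434417 (w = -194985 - 8*173² = -194985 - 8*29929 = -194985 - 1*239432 = -194985 - 239432 = -434417)
(-259526 - 150570)/(w + 387033) = (-259526 - 150570)/(-434417 + 387033) = -410096/(-47384) = -410096*(-1/47384) = 51262/5923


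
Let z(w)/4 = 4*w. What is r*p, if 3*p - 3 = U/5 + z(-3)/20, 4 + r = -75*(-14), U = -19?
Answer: -16736/15 ≈ -1115.7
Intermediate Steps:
r = 1046 (r = -4 - 75*(-14) = -4 + 1050 = 1046)
z(w) = 16*w (z(w) = 4*(4*w) = 16*w)
p = -16/15 (p = 1 + (-19/5 + (16*(-3))/20)/3 = 1 + (-19*1/5 - 48*1/20)/3 = 1 + (-19/5 - 12/5)/3 = 1 + (1/3)*(-31/5) = 1 - 31/15 = -16/15 ≈ -1.0667)
r*p = 1046*(-16/15) = -16736/15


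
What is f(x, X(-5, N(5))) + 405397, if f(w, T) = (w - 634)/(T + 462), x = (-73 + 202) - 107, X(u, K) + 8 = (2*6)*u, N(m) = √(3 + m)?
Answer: 79862903/197 ≈ 4.0540e+5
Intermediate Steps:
X(u, K) = -8 + 12*u (X(u, K) = -8 + (2*6)*u = -8 + 12*u)
x = 22 (x = 129 - 107 = 22)
f(w, T) = (-634 + w)/(462 + T)
f(x, X(-5, N(5))) + 405397 = (-634 + 22)/(462 + (-8 + 12*(-5))) + 405397 = -612/(462 + (-8 - 60)) + 405397 = -612/(462 - 68) + 405397 = -612/394 + 405397 = (1/394)*(-612) + 405397 = -306/197 + 405397 = 79862903/197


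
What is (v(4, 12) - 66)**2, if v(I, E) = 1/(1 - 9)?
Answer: 279841/64 ≈ 4372.5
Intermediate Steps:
v(I, E) = -1/8 (v(I, E) = 1/(-8) = -1/8)
(v(4, 12) - 66)**2 = (-1/8 - 66)**2 = (-529/8)**2 = 279841/64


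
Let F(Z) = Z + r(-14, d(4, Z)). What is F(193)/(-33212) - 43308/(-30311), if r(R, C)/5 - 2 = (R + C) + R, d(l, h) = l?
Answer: 1435829483/1006688932 ≈ 1.4263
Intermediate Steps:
r(R, C) = 10 + 5*C + 10*R (r(R, C) = 10 + 5*((R + C) + R) = 10 + 5*((C + R) + R) = 10 + 5*(C + 2*R) = 10 + (5*C + 10*R) = 10 + 5*C + 10*R)
F(Z) = -110 + Z (F(Z) = Z + (10 + 5*4 + 10*(-14)) = Z + (10 + 20 - 140) = Z - 110 = -110 + Z)
F(193)/(-33212) - 43308/(-30311) = (-110 + 193)/(-33212) - 43308/(-30311) = 83*(-1/33212) - 43308*(-1/30311) = -83/33212 + 43308/30311 = 1435829483/1006688932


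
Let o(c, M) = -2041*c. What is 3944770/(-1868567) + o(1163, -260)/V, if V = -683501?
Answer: 133779344807/98243647159 ≈ 1.3617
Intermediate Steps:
3944770/(-1868567) + o(1163, -260)/V = 3944770/(-1868567) - 2041*1163/(-683501) = 3944770*(-1/1868567) - 2373683*(-1/683501) = -3944770/1868567 + 182591/52577 = 133779344807/98243647159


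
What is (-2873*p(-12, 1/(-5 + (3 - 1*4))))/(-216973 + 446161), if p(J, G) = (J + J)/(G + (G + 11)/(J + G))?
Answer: -2516748/8842837 ≈ -0.28461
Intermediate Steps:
p(J, G) = 2*J/(G + (11 + G)/(G + J)) (p(J, G) = (2*J)/(G + (11 + G)/(G + J)) = 2*J/(G + (11 + G)/(G + J)))
(-2873*p(-12, 1/(-5 + (3 - 1*4))))/(-216973 + 446161) = (-5746*(-12)*(1/(-5 + (3 - 1*4)) - 12)/(11 + 1/(-5 + (3 - 1*4)) + (1/(-5 + (3 - 1*4)))² - 12/(-5 + (3 - 1*4))))/(-216973 + 446161) = -5746*(-12)*(1/(-5 + (3 - 4)) - 12)/(11 + 1/(-5 + (3 - 4)) + (1/(-5 + (3 - 4)))² - 12/(-5 + (3 - 4)))/229188 = -5746*(-12)*(1/(-5 - 1) - 12)/(11 + 1/(-5 - 1) + (1/(-5 - 1))² - 12/(-5 - 1))*(1/229188) = -5746*(-12)*(1/(-6) - 12)/(11 + 1/(-6) + (1/(-6))² - 12/(-6))*(1/229188) = -5746*(-12)*(-⅙ - 12)/(11 - ⅙ + (-⅙)² - ⅙*(-12))*(1/229188) = -5746*(-12)*(-73)/((11 - ⅙ + 1/36 + 2)*6)*(1/229188) = -5746*(-12)*(-73)/(463/36*6)*(1/229188) = -5746*(-12)*36*(-73)/(463*6)*(1/229188) = -2873*10512/463*(1/229188) = -30200976/463*1/229188 = -2516748/8842837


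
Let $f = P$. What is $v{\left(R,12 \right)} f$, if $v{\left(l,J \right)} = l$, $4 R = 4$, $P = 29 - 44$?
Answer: $-15$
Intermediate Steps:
$P = -15$ ($P = 29 - 44 = -15$)
$R = 1$ ($R = \frac{1}{4} \cdot 4 = 1$)
$f = -15$
$v{\left(R,12 \right)} f = 1 \left(-15\right) = -15$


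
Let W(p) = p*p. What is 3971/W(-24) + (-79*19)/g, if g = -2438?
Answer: 5272937/702144 ≈ 7.5098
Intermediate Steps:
W(p) = p²
3971/W(-24) + (-79*19)/g = 3971/((-24)²) - 79*19/(-2438) = 3971/576 - 1501*(-1/2438) = 3971*(1/576) + 1501/2438 = 3971/576 + 1501/2438 = 5272937/702144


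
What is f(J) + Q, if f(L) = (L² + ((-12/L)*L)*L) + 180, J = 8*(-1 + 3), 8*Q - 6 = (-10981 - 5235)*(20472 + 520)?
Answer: -170202157/4 ≈ -4.2551e+7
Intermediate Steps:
Q = -170203133/4 (Q = ¾ + ((-10981 - 5235)*(20472 + 520))/8 = ¾ + (-16216*20992)/8 = ¾ + (⅛)*(-340406272) = ¾ - 42550784 = -170203133/4 ≈ -4.2551e+7)
J = 16 (J = 8*2 = 16)
f(L) = 180 + L² - 12*L (f(L) = (L² - 12*L) + 180 = 180 + L² - 12*L)
f(J) + Q = (180 + 16² - 12*16) - 170203133/4 = (180 + 256 - 192) - 170203133/4 = 244 - 170203133/4 = -170202157/4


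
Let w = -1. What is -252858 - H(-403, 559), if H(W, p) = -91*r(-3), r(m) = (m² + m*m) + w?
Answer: -251311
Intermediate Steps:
r(m) = -1 + 2*m² (r(m) = (m² + m*m) - 1 = (m² + m²) - 1 = 2*m² - 1 = -1 + 2*m²)
H(W, p) = -1547 (H(W, p) = -91*(-1 + 2*(-3)²) = -91*(-1 + 2*9) = -91*(-1 + 18) = -91*17 = -1547)
-252858 - H(-403, 559) = -252858 - 1*(-1547) = -252858 + 1547 = -251311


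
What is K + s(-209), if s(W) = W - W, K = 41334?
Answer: 41334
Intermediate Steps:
s(W) = 0
K + s(-209) = 41334 + 0 = 41334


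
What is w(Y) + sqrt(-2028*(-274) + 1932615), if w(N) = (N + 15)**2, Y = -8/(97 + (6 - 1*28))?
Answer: 1247689/5625 + sqrt(2488287) ≈ 1799.2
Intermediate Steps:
Y = -8/75 (Y = -8/(97 + (6 - 28)) = -8/(97 - 22) = -8/75 ≈ -0.10667)
w(N) = (15 + N)**2
w(Y) + sqrt(-2028*(-274) + 1932615) = (15 - 8/75)**2 + sqrt(-2028*(-274) + 1932615) = (1117/75)**2 + sqrt(555672 + 1932615) = 1247689/5625 + sqrt(2488287)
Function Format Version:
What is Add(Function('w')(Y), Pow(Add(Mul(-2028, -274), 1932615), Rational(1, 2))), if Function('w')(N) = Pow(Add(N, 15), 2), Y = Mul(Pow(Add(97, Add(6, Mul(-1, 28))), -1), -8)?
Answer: Add(Rational(1247689, 5625), Pow(2488287, Rational(1, 2))) ≈ 1799.2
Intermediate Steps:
Y = Rational(-8, 75) (Y = Mul(Pow(Add(97, Add(6, -28)), -1), -8) = Mul(Pow(Add(97, -22), -1), -8) = Mul(Pow(75, -1), -8) = Mul(Rational(1, 75), -8) = Rational(-8, 75) ≈ -0.10667)
Function('w')(N) = Pow(Add(15, N), 2)
Add(Function('w')(Y), Pow(Add(Mul(-2028, -274), 1932615), Rational(1, 2))) = Add(Pow(Add(15, Rational(-8, 75)), 2), Pow(Add(Mul(-2028, -274), 1932615), Rational(1, 2))) = Add(Pow(Rational(1117, 75), 2), Pow(Add(555672, 1932615), Rational(1, 2))) = Add(Rational(1247689, 5625), Pow(2488287, Rational(1, 2)))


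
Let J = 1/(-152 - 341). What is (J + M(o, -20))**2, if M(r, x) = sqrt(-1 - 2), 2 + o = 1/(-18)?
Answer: (1 - 493*I*sqrt(3))**2/243049 ≈ -3.0 - 0.0070266*I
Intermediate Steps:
o = -37/18 (o = -2 + 1/(-18) = -2 - 1/18 = -37/18 ≈ -2.0556)
M(r, x) = I*sqrt(3) (M(r, x) = sqrt(-3) = I*sqrt(3))
J = -1/493 (J = 1/(-493) = -1/493 ≈ -0.0020284)
(J + M(o, -20))**2 = (-1/493 + I*sqrt(3))**2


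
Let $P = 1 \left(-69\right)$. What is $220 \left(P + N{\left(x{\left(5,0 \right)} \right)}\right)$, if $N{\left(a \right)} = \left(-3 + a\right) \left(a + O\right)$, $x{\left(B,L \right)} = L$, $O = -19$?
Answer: $-2640$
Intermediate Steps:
$P = -69$
$N{\left(a \right)} = \left(-19 + a\right) \left(-3 + a\right)$ ($N{\left(a \right)} = \left(-3 + a\right) \left(a - 19\right) = \left(-3 + a\right) \left(-19 + a\right) = \left(-19 + a\right) \left(-3 + a\right)$)
$220 \left(P + N{\left(x{\left(5,0 \right)} \right)}\right) = 220 \left(-69 + \left(57 + 0^{2} - 0\right)\right) = 220 \left(-69 + \left(57 + 0 + 0\right)\right) = 220 \left(-69 + 57\right) = 220 \left(-12\right) = -2640$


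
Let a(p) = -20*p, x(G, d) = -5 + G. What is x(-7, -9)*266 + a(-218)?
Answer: 1168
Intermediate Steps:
x(-7, -9)*266 + a(-218) = (-5 - 7)*266 - 20*(-218) = -12*266 + 4360 = -3192 + 4360 = 1168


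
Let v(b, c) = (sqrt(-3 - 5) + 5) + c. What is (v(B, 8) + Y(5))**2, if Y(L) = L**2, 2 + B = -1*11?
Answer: 1436 + 152*I*sqrt(2) ≈ 1436.0 + 214.96*I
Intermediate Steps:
B = -13 (B = -2 - 1*11 = -2 - 11 = -13)
v(b, c) = 5 + c + 2*I*sqrt(2) (v(b, c) = (sqrt(-8) + 5) + c = (2*I*sqrt(2) + 5) + c = (5 + 2*I*sqrt(2)) + c = 5 + c + 2*I*sqrt(2))
(v(B, 8) + Y(5))**2 = ((5 + 8 + 2*I*sqrt(2)) + 5**2)**2 = ((13 + 2*I*sqrt(2)) + 25)**2 = (38 + 2*I*sqrt(2))**2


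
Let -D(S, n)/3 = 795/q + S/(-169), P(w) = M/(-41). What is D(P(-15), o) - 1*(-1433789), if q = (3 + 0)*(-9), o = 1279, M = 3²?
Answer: 29806008047/20787 ≈ 1.4339e+6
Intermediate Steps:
M = 9
P(w) = -9/41 (P(w) = 9/(-41) = 9*(-1/41) = -9/41)
q = -27 (q = 3*(-9) = -27)
D(S, n) = 265/3 + 3*S/169 (D(S, n) = -3*(795/(-27) + S/(-169)) = -3*(795*(-1/27) + S*(-1/169)) = -3*(-265/9 - S/169) = 265/3 + 3*S/169)
D(P(-15), o) - 1*(-1433789) = (265/3 + (3/169)*(-9/41)) - 1*(-1433789) = (265/3 - 27/6929) + 1433789 = 1836104/20787 + 1433789 = 29806008047/20787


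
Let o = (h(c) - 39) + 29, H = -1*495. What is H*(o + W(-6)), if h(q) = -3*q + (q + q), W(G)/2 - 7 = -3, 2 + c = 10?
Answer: 4950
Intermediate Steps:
c = 8 (c = -2 + 10 = 8)
W(G) = 8 (W(G) = 14 + 2*(-3) = 14 - 6 = 8)
H = -495
h(q) = -q (h(q) = -3*q + 2*q = -q)
o = -18 (o = (-1*8 - 39) + 29 = (-8 - 39) + 29 = -47 + 29 = -18)
H*(o + W(-6)) = -495*(-18 + 8) = -495*(-10) = 4950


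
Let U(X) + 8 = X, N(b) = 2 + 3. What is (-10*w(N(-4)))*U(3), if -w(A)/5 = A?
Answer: -1250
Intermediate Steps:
N(b) = 5
w(A) = -5*A
U(X) = -8 + X
(-10*w(N(-4)))*U(3) = (-(-50)*5)*(-8 + 3) = -10*(-25)*(-5) = 250*(-5) = -1250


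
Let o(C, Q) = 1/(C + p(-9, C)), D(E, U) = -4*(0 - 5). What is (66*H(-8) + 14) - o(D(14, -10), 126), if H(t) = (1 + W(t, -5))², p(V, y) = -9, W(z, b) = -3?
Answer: 3057/11 ≈ 277.91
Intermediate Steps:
D(E, U) = 20 (D(E, U) = -4*(-5) = 20)
H(t) = 4 (H(t) = (1 - 3)² = (-2)² = 4)
o(C, Q) = 1/(-9 + C) (o(C, Q) = 1/(C - 9) = 1/(-9 + C))
(66*H(-8) + 14) - o(D(14, -10), 126) = (66*4 + 14) - 1/(-9 + 20) = (264 + 14) - 1/11 = 278 - 1*1/11 = 278 - 1/11 = 3057/11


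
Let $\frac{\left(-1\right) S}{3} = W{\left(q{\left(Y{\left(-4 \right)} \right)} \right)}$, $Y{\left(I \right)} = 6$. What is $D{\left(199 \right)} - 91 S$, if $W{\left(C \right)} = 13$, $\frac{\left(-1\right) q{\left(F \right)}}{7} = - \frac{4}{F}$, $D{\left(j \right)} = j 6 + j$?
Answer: $4942$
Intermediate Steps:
$D{\left(j \right)} = 7 j$ ($D{\left(j \right)} = 6 j + j = 7 j$)
$q{\left(F \right)} = \frac{28}{F}$ ($q{\left(F \right)} = - 7 \left(- \frac{4}{F}\right) = \frac{28}{F}$)
$S = -39$ ($S = \left(-3\right) 13 = -39$)
$D{\left(199 \right)} - 91 S = 7 \cdot 199 - 91 \left(-39\right) = 1393 - -3549 = 1393 + 3549 = 4942$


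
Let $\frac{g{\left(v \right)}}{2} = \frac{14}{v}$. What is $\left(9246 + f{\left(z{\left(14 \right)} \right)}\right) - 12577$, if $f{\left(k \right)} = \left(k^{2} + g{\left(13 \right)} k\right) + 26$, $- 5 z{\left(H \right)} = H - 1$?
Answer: $- \frac{82596}{25} \approx -3303.8$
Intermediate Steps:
$g{\left(v \right)} = \frac{28}{v}$ ($g{\left(v \right)} = 2 \frac{14}{v} = \frac{28}{v}$)
$z{\left(H \right)} = \frac{1}{5} - \frac{H}{5}$ ($z{\left(H \right)} = - \frac{H - 1}{5} = - \frac{-1 + H}{5} = \frac{1}{5} - \frac{H}{5}$)
$f{\left(k \right)} = 26 + k^{2} + \frac{28 k}{13}$ ($f{\left(k \right)} = \left(k^{2} + \frac{28}{13} k\right) + 26 = \left(k^{2} + 28 \cdot \frac{1}{13} k\right) + 26 = \left(k^{2} + \frac{28 k}{13}\right) + 26 = 26 + k^{2} + \frac{28 k}{13}$)
$\left(9246 + f{\left(z{\left(14 \right)} \right)}\right) - 12577 = \left(9246 + \left(26 + \left(\frac{1}{5} - \frac{14}{5}\right)^{2} + \frac{28 \left(\frac{1}{5} - \frac{14}{5}\right)}{13}\right)\right) - 12577 = \left(9246 + \left(26 + \left(- \frac{13}{5}\right)^{2} + \frac{28}{13} \left(- \frac{13}{5}\right)\right)\right) - 12577 = \left(9246 + \left(26 + \frac{169}{25} - \frac{28}{5}\right)\right) - 12577 = \left(9246 + \frac{679}{25}\right) - 12577 = \frac{231829}{25} - 12577 = - \frac{82596}{25}$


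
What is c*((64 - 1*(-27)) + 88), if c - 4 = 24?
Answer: 5012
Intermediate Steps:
c = 28 (c = 4 + 24 = 28)
c*((64 - 1*(-27)) + 88) = 28*((64 - 1*(-27)) + 88) = 28*((64 + 27) + 88) = 28*(91 + 88) = 28*179 = 5012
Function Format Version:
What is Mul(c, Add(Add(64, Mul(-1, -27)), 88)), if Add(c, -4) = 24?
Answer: 5012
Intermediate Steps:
c = 28 (c = Add(4, 24) = 28)
Mul(c, Add(Add(64, Mul(-1, -27)), 88)) = Mul(28, Add(Add(64, Mul(-1, -27)), 88)) = Mul(28, Add(Add(64, 27), 88)) = Mul(28, Add(91, 88)) = Mul(28, 179) = 5012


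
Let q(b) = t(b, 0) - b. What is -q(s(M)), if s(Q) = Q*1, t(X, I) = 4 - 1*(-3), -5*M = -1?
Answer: -34/5 ≈ -6.8000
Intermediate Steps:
M = 1/5 (M = -1/5*(-1) = 1/5 ≈ 0.20000)
t(X, I) = 7 (t(X, I) = 4 + 3 = 7)
s(Q) = Q
q(b) = 7 - b
-q(s(M)) = -(7 - 1*1/5) = -(7 - 1/5) = -1*34/5 = -34/5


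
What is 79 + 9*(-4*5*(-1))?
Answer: 259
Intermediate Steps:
79 + 9*(-4*5*(-1)) = 79 + 9*(-20*(-1)) = 79 + 9*20 = 79 + 180 = 259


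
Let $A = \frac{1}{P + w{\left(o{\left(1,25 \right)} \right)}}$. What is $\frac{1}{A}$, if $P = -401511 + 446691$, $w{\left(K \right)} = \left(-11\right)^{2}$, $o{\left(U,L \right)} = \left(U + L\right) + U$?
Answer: $45301$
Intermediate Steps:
$o{\left(U,L \right)} = L + 2 U$ ($o{\left(U,L \right)} = \left(L + U\right) + U = L + 2 U$)
$w{\left(K \right)} = 121$
$P = 45180$
$A = \frac{1}{45301}$ ($A = \frac{1}{45180 + 121} = \frac{1}{45301} \approx 2.2075 \cdot 10^{-5}$)
$\frac{1}{A} = \frac{1}{\frac{1}{45301}} = 45301$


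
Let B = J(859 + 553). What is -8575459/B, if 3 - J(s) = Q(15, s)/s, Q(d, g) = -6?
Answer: -6054274054/2121 ≈ -2.8544e+6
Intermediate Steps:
J(s) = 3 + 6/s (J(s) = 3 - (-6)/s = 3 + 6/s)
B = 2121/706 (B = 3 + 6/(859 + 553) = 3 + 6/1412 = 3 + 6*(1/1412) = 3 + 3/706 = 2121/706 ≈ 3.0042)
-8575459/B = -8575459/2121/706 = -8575459*706/2121 = -6054274054/2121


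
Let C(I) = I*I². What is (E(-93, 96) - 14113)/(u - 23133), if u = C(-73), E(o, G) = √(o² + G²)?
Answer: 14113/412150 - 3*√1985/412150 ≈ 0.033918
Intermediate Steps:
E(o, G) = √(G² + o²)
C(I) = I³
u = -389017 (u = (-73)³ = -389017)
(E(-93, 96) - 14113)/(u - 23133) = (√(96² + (-93)²) - 14113)/(-389017 - 23133) = (√(9216 + 8649) - 14113)/(-412150) = (√17865 - 14113)*(-1/412150) = (3*√1985 - 14113)*(-1/412150) = (-14113 + 3*√1985)*(-1/412150) = 14113/412150 - 3*√1985/412150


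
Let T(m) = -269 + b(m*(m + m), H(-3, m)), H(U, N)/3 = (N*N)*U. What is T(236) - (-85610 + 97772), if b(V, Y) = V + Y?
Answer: -402303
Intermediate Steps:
H(U, N) = 3*U*N² (H(U, N) = 3*((N*N)*U) = 3*(N²*U) = 3*(U*N²) = 3*U*N²)
T(m) = -269 - 7*m² (T(m) = -269 + (m*(m + m) + 3*(-3)*m²) = -269 + (m*(2*m) - 9*m²) = -269 + (2*m² - 9*m²) = -269 - 7*m²)
T(236) - (-85610 + 97772) = (-269 - 7*236²) - (-85610 + 97772) = (-269 - 7*55696) - 1*12162 = (-269 - 389872) - 12162 = -390141 - 12162 = -402303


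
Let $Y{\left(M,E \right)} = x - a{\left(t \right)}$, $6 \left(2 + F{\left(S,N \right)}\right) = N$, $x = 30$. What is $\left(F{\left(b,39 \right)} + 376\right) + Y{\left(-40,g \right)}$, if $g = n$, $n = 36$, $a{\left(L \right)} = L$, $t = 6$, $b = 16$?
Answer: $\frac{809}{2} \approx 404.5$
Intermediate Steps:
$F{\left(S,N \right)} = -2 + \frac{N}{6}$
$g = 36$
$Y{\left(M,E \right)} = 24$ ($Y{\left(M,E \right)} = 30 - 6 = 24$)
$\left(F{\left(b,39 \right)} + 376\right) + Y{\left(-40,g \right)} = \left(\left(-2 + \frac{1}{6} \cdot 39\right) + 376\right) + 24 = \left(\left(-2 + \frac{13}{2}\right) + 376\right) + 24 = \left(\frac{9}{2} + 376\right) + 24 = \frac{761}{2} + 24 = \frac{809}{2}$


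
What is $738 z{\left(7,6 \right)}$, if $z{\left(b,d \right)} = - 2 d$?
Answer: $-8856$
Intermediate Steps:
$738 z{\left(7,6 \right)} = 738 \left(\left(-2\right) 6\right) = 738 \left(-12\right) = -8856$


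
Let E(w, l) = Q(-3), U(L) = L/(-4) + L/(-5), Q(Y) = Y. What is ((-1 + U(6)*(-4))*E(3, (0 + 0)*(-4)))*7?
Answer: -1029/5 ≈ -205.80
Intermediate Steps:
U(L) = -9*L/20 (U(L) = L*(-¼) + L*(-⅕) = -L/4 - L/5 = -9*L/20)
E(w, l) = -3
((-1 + U(6)*(-4))*E(3, (0 + 0)*(-4)))*7 = ((-1 - 9/20*6*(-4))*(-3))*7 = ((-1 - 27/10*(-4))*(-3))*7 = ((-1 + 54/5)*(-3))*7 = ((49/5)*(-3))*7 = -147/5*7 = -1029/5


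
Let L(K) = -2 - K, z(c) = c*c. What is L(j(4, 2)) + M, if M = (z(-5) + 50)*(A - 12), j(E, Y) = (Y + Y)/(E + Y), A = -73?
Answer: -19133/3 ≈ -6377.7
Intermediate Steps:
j(E, Y) = 2*Y/(E + Y) (j(E, Y) = (2*Y)/(E + Y) = 2*Y/(E + Y))
z(c) = c²
M = -6375 (M = ((-5)² + 50)*(-73 - 12) = (25 + 50)*(-85) = 75*(-85) = -6375)
L(j(4, 2)) + M = (-2 - 2*2/(4 + 2)) - 6375 = (-2 - 2*2/6) - 6375 = (-2 - 1*⅔) - 6375 = (-2 - ⅔) - 6375 = -8/3 - 6375 = -19133/3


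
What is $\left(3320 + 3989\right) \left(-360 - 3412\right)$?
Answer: $-27569548$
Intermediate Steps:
$\left(3320 + 3989\right) \left(-360 - 3412\right) = 7309 \left(-3772\right) = -27569548$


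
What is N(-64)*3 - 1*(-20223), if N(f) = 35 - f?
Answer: 20520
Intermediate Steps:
N(-64)*3 - 1*(-20223) = (35 - 1*(-64))*3 - 1*(-20223) = (35 + 64)*3 + 20223 = 99*3 + 20223 = 297 + 20223 = 20520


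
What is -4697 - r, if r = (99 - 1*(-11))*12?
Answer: -6017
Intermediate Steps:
r = 1320 (r = (99 + 11)*12 = 110*12 = 1320)
-4697 - r = -4697 - 1*1320 = -4697 - 1320 = -6017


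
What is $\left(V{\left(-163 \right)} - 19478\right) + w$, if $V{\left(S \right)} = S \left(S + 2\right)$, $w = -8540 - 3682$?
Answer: $-5457$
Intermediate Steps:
$w = -12222$ ($w = -8540 - 3682 = -12222$)
$V{\left(S \right)} = S \left(2 + S\right)$
$\left(V{\left(-163 \right)} - 19478\right) + w = \left(- 163 \left(2 - 163\right) - 19478\right) - 12222 = \left(\left(-163\right) \left(-161\right) - 19478\right) - 12222 = \left(26243 - 19478\right) - 12222 = 6765 - 12222 = -5457$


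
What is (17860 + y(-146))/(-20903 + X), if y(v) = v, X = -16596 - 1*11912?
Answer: -17714/49411 ≈ -0.35850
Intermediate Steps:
X = -28508 (X = -16596 - 11912 = -28508)
(17860 + y(-146))/(-20903 + X) = (17860 - 146)/(-20903 - 28508) = 17714/(-49411) = 17714*(-1/49411) = -17714/49411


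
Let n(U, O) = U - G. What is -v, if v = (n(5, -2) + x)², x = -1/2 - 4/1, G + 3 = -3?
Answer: -169/4 ≈ -42.250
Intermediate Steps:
G = -6 (G = -3 - 3 = -6)
x = -9/2 (x = -1*½ - 4*1 = -½ - 4 = -9/2 ≈ -4.5000)
n(U, O) = 6 + U (n(U, O) = U - 1*(-6) = U + 6 = 6 + U)
v = 169/4 (v = ((6 + 5) - 9/2)² = (11 - 9/2)² = (13/2)² = 169/4 ≈ 42.250)
-v = -1*169/4 = -169/4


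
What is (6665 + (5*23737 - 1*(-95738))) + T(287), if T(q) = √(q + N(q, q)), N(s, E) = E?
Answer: 221088 + √574 ≈ 2.2111e+5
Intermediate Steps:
T(q) = √2*√q (T(q) = √(q + q) = √(2*q) = √2*√q)
(6665 + (5*23737 - 1*(-95738))) + T(287) = (6665 + (5*23737 - 1*(-95738))) + √2*√287 = (6665 + (118685 + 95738)) + √574 = (6665 + 214423) + √574 = 221088 + √574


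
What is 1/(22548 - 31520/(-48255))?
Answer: 9651/217617052 ≈ 4.4349e-5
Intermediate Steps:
1/(22548 - 31520/(-48255)) = 1/(22548 - 31520*(-1/48255)) = 1/(22548 + 6304/9651) = 1/(217617052/9651) = 9651/217617052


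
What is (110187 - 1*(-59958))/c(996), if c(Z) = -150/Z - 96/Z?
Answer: -28244070/41 ≈ -6.8888e+5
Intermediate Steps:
c(Z) = -246/Z
(110187 - 1*(-59958))/c(996) = (110187 - 1*(-59958))/((-246/996)) = (110187 + 59958)/((-246*1/996)) = 170145/(-41/166) = 170145*(-166/41) = -28244070/41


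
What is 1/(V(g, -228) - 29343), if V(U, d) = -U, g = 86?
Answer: -1/29429 ≈ -3.3980e-5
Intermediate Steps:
1/(V(g, -228) - 29343) = 1/(-1*86 - 29343) = 1/(-86 - 29343) = 1/(-29429) = -1/29429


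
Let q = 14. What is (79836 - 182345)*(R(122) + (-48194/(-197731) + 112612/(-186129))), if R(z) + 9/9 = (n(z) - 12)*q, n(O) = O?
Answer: -5804802649782960835/36803473299 ≈ -1.5772e+8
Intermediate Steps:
R(z) = -169 + 14*z (R(z) = -1 + (z - 12)*14 = -1 + (-12 + z)*14 = -1 + (-168 + 14*z) = -169 + 14*z)
(79836 - 182345)*(R(122) + (-48194/(-197731) + 112612/(-186129))) = (79836 - 182345)*((-169 + 14*122) + (-48194/(-197731) + 112612/(-186129))) = -102509*((-169 + 1708) + (-48194*(-1/197731) + 112612*(-1/186129))) = -102509*(1539 + (48194/197731 - 112612/186129)) = -102509*(1539 - 13296582346/36803473299) = -102509*56627248824815/36803473299 = -5804802649782960835/36803473299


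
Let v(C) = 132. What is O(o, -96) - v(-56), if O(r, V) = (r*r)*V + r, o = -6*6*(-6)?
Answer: -4478892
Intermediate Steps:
o = 216 (o = -36*(-6) = 216)
O(r, V) = r + V*r**2 (O(r, V) = r**2*V + r = V*r**2 + r = r + V*r**2)
O(o, -96) - v(-56) = 216*(1 - 96*216) - 1*132 = 216*(1 - 20736) - 132 = 216*(-20735) - 132 = -4478760 - 132 = -4478892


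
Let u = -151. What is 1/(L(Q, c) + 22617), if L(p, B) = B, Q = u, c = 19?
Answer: 1/22636 ≈ 4.4177e-5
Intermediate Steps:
Q = -151
1/(L(Q, c) + 22617) = 1/(19 + 22617) = 1/22636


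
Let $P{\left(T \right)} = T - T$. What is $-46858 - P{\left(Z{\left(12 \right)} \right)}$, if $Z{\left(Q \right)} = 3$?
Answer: $-46858$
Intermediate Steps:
$P{\left(T \right)} = 0$
$-46858 - P{\left(Z{\left(12 \right)} \right)} = -46858 - 0 = -46858 + 0 = -46858$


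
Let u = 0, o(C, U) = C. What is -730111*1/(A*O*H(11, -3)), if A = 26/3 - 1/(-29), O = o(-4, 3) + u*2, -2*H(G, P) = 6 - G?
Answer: 63519657/7570 ≈ 8391.0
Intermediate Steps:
H(G, P) = -3 + G/2 (H(G, P) = -(6 - G)/2 = -3 + G/2)
O = -4 (O = -4 + 0*2 = -4 + 0 = -4)
A = 757/87 (A = 26*(⅓) - 1*(-1/29) = 26/3 + 1/29 = 757/87 ≈ 8.7011)
-730111*1/(A*O*H(11, -3)) = -730111*(-87/(3028*(-3 + (½)*11))) = -730111*(-87/(3028*(-3 + 11/2))) = -730111/(((5/2)*(757/87))*(-4)) = -730111/((3785/174)*(-4)) = -730111/(-7570/87) = -730111*(-87/7570) = 63519657/7570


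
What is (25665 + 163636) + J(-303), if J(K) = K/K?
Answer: 189302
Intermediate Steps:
J(K) = 1
(25665 + 163636) + J(-303) = (25665 + 163636) + 1 = 189301 + 1 = 189302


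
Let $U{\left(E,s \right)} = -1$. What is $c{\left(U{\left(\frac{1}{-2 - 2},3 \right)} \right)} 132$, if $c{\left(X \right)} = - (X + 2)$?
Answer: $-132$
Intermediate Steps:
$c{\left(X \right)} = -2 - X$ ($c{\left(X \right)} = - (2 + X) = -2 - X$)
$c{\left(U{\left(\frac{1}{-2 - 2},3 \right)} \right)} 132 = \left(-2 - -1\right) 132 = \left(-2 + 1\right) 132 = \left(-1\right) 132 = -132$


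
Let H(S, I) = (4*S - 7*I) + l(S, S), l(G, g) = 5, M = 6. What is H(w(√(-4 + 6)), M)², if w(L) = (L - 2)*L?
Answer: 969 + 464*√2 ≈ 1625.2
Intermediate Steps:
w(L) = L*(-2 + L) (w(L) = (-2 + L)*L = L*(-2 + L))
H(S, I) = 5 - 7*I + 4*S (H(S, I) = (4*S - 7*I) + 5 = (-7*I + 4*S) + 5 = 5 - 7*I + 4*S)
H(w(√(-4 + 6)), M)² = (5 - 7*6 + 4*(√(-4 + 6)*(-2 + √(-4 + 6))))² = (5 - 42 + 4*(√2*(-2 + √2)))² = (5 - 42 + 4*√2*(-2 + √2))² = (-37 + 4*√2*(-2 + √2))²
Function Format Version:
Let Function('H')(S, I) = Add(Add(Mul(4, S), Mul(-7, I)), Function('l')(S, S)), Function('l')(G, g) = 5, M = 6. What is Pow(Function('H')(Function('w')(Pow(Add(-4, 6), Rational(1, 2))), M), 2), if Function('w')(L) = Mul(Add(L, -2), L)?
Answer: Add(969, Mul(464, Pow(2, Rational(1, 2)))) ≈ 1625.2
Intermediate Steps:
Function('w')(L) = Mul(L, Add(-2, L)) (Function('w')(L) = Mul(Add(-2, L), L) = Mul(L, Add(-2, L)))
Function('H')(S, I) = Add(5, Mul(-7, I), Mul(4, S)) (Function('H')(S, I) = Add(Add(Mul(4, S), Mul(-7, I)), 5) = Add(Add(Mul(-7, I), Mul(4, S)), 5) = Add(5, Mul(-7, I), Mul(4, S)))
Pow(Function('H')(Function('w')(Pow(Add(-4, 6), Rational(1, 2))), M), 2) = Pow(Add(5, Mul(-7, 6), Mul(4, Mul(Pow(Add(-4, 6), Rational(1, 2)), Add(-2, Pow(Add(-4, 6), Rational(1, 2)))))), 2) = Pow(Add(5, -42, Mul(4, Mul(Pow(2, Rational(1, 2)), Add(-2, Pow(2, Rational(1, 2)))))), 2) = Pow(Add(5, -42, Mul(4, Pow(2, Rational(1, 2)), Add(-2, Pow(2, Rational(1, 2))))), 2) = Pow(Add(-37, Mul(4, Pow(2, Rational(1, 2)), Add(-2, Pow(2, Rational(1, 2))))), 2)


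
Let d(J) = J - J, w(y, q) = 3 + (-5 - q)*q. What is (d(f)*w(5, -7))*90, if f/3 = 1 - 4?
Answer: 0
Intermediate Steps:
w(y, q) = 3 + q*(-5 - q)
f = -9 (f = 3*(1 - 4) = 3*(-3) = -9)
d(J) = 0
(d(f)*w(5, -7))*90 = (0*(3 - 1*(-7)² - 5*(-7)))*90 = (0*(3 - 1*49 + 35))*90 = (0*(3 - 49 + 35))*90 = (0*(-11))*90 = 0*90 = 0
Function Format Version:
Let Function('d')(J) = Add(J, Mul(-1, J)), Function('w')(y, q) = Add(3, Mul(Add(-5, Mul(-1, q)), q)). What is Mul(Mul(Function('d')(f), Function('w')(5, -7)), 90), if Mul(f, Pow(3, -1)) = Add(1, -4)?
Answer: 0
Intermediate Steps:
Function('w')(y, q) = Add(3, Mul(q, Add(-5, Mul(-1, q))))
f = -9 (f = Mul(3, Add(1, -4)) = Mul(3, -3) = -9)
Function('d')(J) = 0
Mul(Mul(Function('d')(f), Function('w')(5, -7)), 90) = Mul(Mul(0, Add(3, Mul(-1, Pow(-7, 2)), Mul(-5, -7))), 90) = Mul(Mul(0, Add(3, Mul(-1, 49), 35)), 90) = Mul(Mul(0, Add(3, -49, 35)), 90) = Mul(Mul(0, -11), 90) = Mul(0, 90) = 0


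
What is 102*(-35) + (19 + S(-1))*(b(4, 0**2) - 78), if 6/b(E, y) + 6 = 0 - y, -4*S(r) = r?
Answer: -20363/4 ≈ -5090.8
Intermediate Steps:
S(r) = -r/4
b(E, y) = 6/(-6 - y) (b(E, y) = 6/(-6 + (0 - y)) = 6/(-6 - y))
102*(-35) + (19 + S(-1))*(b(4, 0**2) - 78) = 102*(-35) + (19 - 1/4*(-1))*(-6/(6 + 0**2) - 78) = -3570 + (19 + 1/4)*(-6/(6 + 0) - 78) = -3570 + 77*(-6/6 - 78)/4 = -3570 + 77*(-6*1/6 - 78)/4 = -3570 + 77*(-1 - 78)/4 = -3570 + (77/4)*(-79) = -3570 - 6083/4 = -20363/4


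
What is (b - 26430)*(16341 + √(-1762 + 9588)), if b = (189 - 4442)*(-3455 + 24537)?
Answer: -1465594484016 - 89688176*√7826 ≈ -1.4735e+12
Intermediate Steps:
b = -89661746 (b = -4253*21082 = -89661746)
(b - 26430)*(16341 + √(-1762 + 9588)) = (-89661746 - 26430)*(16341 + √(-1762 + 9588)) = -89688176*(16341 + √7826) = -1465594484016 - 89688176*√7826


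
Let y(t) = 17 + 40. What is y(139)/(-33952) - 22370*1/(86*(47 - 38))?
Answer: -379775179/13139424 ≈ -28.903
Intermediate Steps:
y(t) = 57
y(139)/(-33952) - 22370*1/(86*(47 - 38)) = 57/(-33952) - 22370*1/(86*(47 - 38)) = 57*(-1/33952) - 22370/(9*86) = -57/33952 - 22370/774 = -57/33952 - 22370*1/774 = -57/33952 - 11185/387 = -379775179/13139424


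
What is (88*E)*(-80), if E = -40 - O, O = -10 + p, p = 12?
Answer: 295680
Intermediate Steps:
O = 2 (O = -10 + 12 = 2)
E = -42 (E = -40 - 1*2 = -40 - 2 = -42)
(88*E)*(-80) = (88*(-42))*(-80) = -3696*(-80) = 295680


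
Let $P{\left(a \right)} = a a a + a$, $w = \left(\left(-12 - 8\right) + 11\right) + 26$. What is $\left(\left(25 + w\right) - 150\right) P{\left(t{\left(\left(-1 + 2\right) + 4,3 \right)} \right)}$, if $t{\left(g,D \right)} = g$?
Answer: $-14040$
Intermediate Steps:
$w = 17$ ($w = \left(\left(-12 - 8\right) + 11\right) + 26 = \left(-20 + 11\right) + 26 = -9 + 26 = 17$)
$P{\left(a \right)} = a + a^{3}$ ($P{\left(a \right)} = a^{2} a + a = a^{3} + a = a + a^{3}$)
$\left(\left(25 + w\right) - 150\right) P{\left(t{\left(\left(-1 + 2\right) + 4,3 \right)} \right)} = \left(\left(25 + 17\right) - 150\right) \left(\left(\left(-1 + 2\right) + 4\right) + \left(\left(-1 + 2\right) + 4\right)^{3}\right) = \left(42 - 150\right) \left(\left(1 + 4\right) + \left(1 + 4\right)^{3}\right) = - 108 \left(5 + 5^{3}\right) = - 108 \left(5 + 125\right) = \left(-108\right) 130 = -14040$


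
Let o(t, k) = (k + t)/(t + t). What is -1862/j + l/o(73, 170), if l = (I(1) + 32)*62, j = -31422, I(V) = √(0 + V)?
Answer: 521483701/424197 ≈ 1229.3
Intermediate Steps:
I(V) = √V
l = 2046 (l = (√1 + 32)*62 = (1 + 32)*62 = 33*62 = 2046)
o(t, k) = (k + t)/(2*t) (o(t, k) = (k + t)/((2*t)) = (k + t)*(1/(2*t)) = (k + t)/(2*t))
-1862/j + l/o(73, 170) = -1862/(-31422) + 2046/(((½)*(170 + 73)/73)) = -1862*(-1/31422) + 2046/(((½)*(1/73)*243)) = 931/15711 + 2046/(243/146) = 931/15711 + 2046*(146/243) = 931/15711 + 99572/81 = 521483701/424197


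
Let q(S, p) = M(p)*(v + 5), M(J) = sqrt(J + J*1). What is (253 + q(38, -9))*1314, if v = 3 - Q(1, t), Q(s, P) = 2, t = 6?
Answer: 332442 + 23652*I*sqrt(2) ≈ 3.3244e+5 + 33449.0*I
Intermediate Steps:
v = 1 (v = 3 - 1*2 = 3 - 2 = 1)
M(J) = sqrt(2)*sqrt(J) (M(J) = sqrt(J + J) = sqrt(2*J) = sqrt(2)*sqrt(J))
q(S, p) = 6*sqrt(2)*sqrt(p) (q(S, p) = (sqrt(2)*sqrt(p))*(1 + 5) = (sqrt(2)*sqrt(p))*6 = 6*sqrt(2)*sqrt(p))
(253 + q(38, -9))*1314 = (253 + 6*sqrt(2)*sqrt(-9))*1314 = (253 + 6*sqrt(2)*(3*I))*1314 = (253 + 18*I*sqrt(2))*1314 = 332442 + 23652*I*sqrt(2)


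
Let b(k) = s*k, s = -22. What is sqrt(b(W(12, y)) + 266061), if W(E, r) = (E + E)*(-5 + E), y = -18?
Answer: sqrt(262365) ≈ 512.22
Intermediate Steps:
W(E, r) = 2*E*(-5 + E) (W(E, r) = (2*E)*(-5 + E) = 2*E*(-5 + E))
b(k) = -22*k
sqrt(b(W(12, y)) + 266061) = sqrt(-44*12*(-5 + 12) + 266061) = sqrt(-44*12*7 + 266061) = sqrt(-22*168 + 266061) = sqrt(-3696 + 266061) = sqrt(262365)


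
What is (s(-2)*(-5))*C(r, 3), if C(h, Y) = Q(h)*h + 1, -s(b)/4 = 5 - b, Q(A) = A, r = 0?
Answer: 140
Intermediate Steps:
s(b) = -20 + 4*b (s(b) = -4*(5 - b) = -20 + 4*b)
C(h, Y) = 1 + h² (C(h, Y) = h*h + 1 = h² + 1 = 1 + h²)
(s(-2)*(-5))*C(r, 3) = ((-20 + 4*(-2))*(-5))*(1 + 0²) = ((-20 - 8)*(-5))*(1 + 0) = -28*(-5)*1 = 140*1 = 140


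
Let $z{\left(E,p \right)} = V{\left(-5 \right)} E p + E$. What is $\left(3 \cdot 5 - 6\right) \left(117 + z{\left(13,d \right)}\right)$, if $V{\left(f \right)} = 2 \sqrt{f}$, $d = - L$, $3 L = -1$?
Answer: $1170 + 78 i \sqrt{5} \approx 1170.0 + 174.41 i$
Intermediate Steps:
$L = - \frac{1}{3}$ ($L = \frac{1}{3} \left(-1\right) = - \frac{1}{3} \approx -0.33333$)
$d = \frac{1}{3}$ ($d = \left(-1\right) \left(- \frac{1}{3}\right) = \frac{1}{3} \approx 0.33333$)
$z{\left(E,p \right)} = E + 2 i E p \sqrt{5}$ ($z{\left(E,p \right)} = 2 \sqrt{-5} E p + E = 2 i \sqrt{5} E p + E = 2 i E \sqrt{5} p + E = 2 i E p \sqrt{5} + E = E + 2 i E p \sqrt{5}$)
$\left(3 \cdot 5 - 6\right) \left(117 + z{\left(13,d \right)}\right) = \left(3 \cdot 5 - 6\right) \left(117 + 13 \left(1 + 2 i \frac{1}{3} \sqrt{5}\right)\right) = \left(15 - 6\right) \left(117 + 13 \left(1 + \frac{2 i \sqrt{5}}{3}\right)\right) = 9 \left(117 + \left(13 + \frac{26 i \sqrt{5}}{3}\right)\right) = 9 \left(130 + \frac{26 i \sqrt{5}}{3}\right) = 1170 + 78 i \sqrt{5}$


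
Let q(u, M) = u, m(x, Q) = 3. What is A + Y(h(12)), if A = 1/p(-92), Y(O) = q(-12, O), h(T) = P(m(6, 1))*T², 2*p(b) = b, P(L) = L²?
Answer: -553/46 ≈ -12.022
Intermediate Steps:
p(b) = b/2
h(T) = 9*T² (h(T) = 3²*T² = 9*T²)
Y(O) = -12
A = -1/46 (A = 1/((½)*(-92)) = 1/(-46) = -1/46 ≈ -0.021739)
A + Y(h(12)) = -1/46 - 12 = -553/46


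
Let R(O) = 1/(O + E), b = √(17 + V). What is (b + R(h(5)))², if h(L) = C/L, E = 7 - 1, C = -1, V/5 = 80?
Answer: 350722/841 + 10*√417/29 ≈ 424.07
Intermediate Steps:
V = 400 (V = 5*80 = 400)
b = √417 (b = √(17 + 400) = √417 ≈ 20.421)
E = 6
h(L) = -1/L
R(O) = 1/(6 + O) (R(O) = 1/(O + 6) = 1/(6 + O))
(b + R(h(5)))² = (√417 + 1/(6 - 1/5))² = (√417 + 1/(6 - 1*⅕))² = (√417 + 1/(6 - ⅕))² = (√417 + 1/(29/5))² = (√417 + 5/29)² = (5/29 + √417)²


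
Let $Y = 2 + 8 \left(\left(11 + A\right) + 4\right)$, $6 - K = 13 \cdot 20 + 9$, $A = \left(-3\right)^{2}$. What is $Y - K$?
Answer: $457$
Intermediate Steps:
$A = 9$
$K = -263$ ($K = 6 - \left(13 \cdot 20 + 9\right) = 6 - \left(260 + 9\right) = 6 - 269 = -263$)
$Y = 194$ ($Y = 2 + 8 \left(\left(11 + 9\right) + 4\right) = 2 + 8 \left(20 + 4\right) = 2 + 8 \cdot 24 = 2 + 192 = 194$)
$Y - K = 194 - -263 = 194 + 263 = 457$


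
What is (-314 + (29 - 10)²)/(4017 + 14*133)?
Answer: 47/5879 ≈ 0.0079946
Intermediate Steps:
(-314 + (29 - 10)²)/(4017 + 14*133) = (-314 + 19²)/(4017 + 1862) = (-314 + 361)/5879 = 47*(1/5879) = 47/5879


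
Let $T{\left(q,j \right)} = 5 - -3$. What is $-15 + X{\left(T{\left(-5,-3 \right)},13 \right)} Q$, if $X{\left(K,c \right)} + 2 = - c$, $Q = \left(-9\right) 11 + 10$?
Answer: $1320$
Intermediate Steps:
$Q = -89$ ($Q = -99 + 10 = -89$)
$T{\left(q,j \right)} = 8$ ($T{\left(q,j \right)} = 5 + 3 = 8$)
$X{\left(K,c \right)} = -2 - c$
$-15 + X{\left(T{\left(-5,-3 \right)},13 \right)} Q = -15 + \left(-2 - 13\right) \left(-89\right) = -15 - -1335 = -15 + 1335 = 1320$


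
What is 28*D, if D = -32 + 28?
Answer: -112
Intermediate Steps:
D = -4
28*D = 28*(-4) = -112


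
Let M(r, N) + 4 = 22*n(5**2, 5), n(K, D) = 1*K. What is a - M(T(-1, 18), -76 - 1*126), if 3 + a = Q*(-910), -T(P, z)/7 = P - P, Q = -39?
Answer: 34941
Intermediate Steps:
n(K, D) = K
T(P, z) = 0 (T(P, z) = -7*(P - P) = -7*0 = 0)
M(r, N) = 546 (M(r, N) = -4 + 22*5**2 = -4 + 22*25 = -4 + 550 = 546)
a = 35487 (a = -3 - 39*(-910) = -3 + 35490 = 35487)
a - M(T(-1, 18), -76 - 1*126) = 35487 - 1*546 = 35487 - 546 = 34941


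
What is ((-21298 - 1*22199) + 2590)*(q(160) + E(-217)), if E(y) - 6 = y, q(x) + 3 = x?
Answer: 2208978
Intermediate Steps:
q(x) = -3 + x
E(y) = 6 + y
((-21298 - 1*22199) + 2590)*(q(160) + E(-217)) = ((-21298 - 1*22199) + 2590)*((-3 + 160) + (6 - 217)) = ((-21298 - 22199) + 2590)*(157 - 211) = (-43497 + 2590)*(-54) = -40907*(-54) = 2208978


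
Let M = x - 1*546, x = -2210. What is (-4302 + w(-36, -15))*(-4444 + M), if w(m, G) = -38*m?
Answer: 21124800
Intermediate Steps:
M = -2756 (M = -2210 - 1*546 = -2210 - 546 = -2756)
(-4302 + w(-36, -15))*(-4444 + M) = (-4302 - 38*(-36))*(-4444 - 2756) = (-4302 + 1368)*(-7200) = -2934*(-7200) = 21124800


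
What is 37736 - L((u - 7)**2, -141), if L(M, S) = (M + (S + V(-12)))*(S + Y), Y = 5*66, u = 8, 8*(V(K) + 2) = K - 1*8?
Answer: 130093/2 ≈ 65047.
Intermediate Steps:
V(K) = -3 + K/8 (V(K) = -2 + (K - 1*8)/8 = -2 + (K - 8)/8 = -2 + (-8 + K)/8 = -2 + (-1 + K/8) = -3 + K/8)
Y = 330
L(M, S) = (330 + S)*(-9/2 + M + S) (L(M, S) = (M + (S + (-3 + (1/8)*(-12))))*(S + 330) = (M + (S + (-3 - 3/2)))*(330 + S) = (M + (S - 9/2))*(330 + S) = (M + (-9/2 + S))*(330 + S) = (-9/2 + M + S)*(330 + S) = (330 + S)*(-9/2 + M + S))
37736 - L((u - 7)**2, -141) = 37736 - (-1485 + (-141)**2 + 330*(8 - 7)**2 + (651/2)*(-141) + (8 - 7)**2*(-141)) = 37736 - (-1485 + 19881 + 330*1**2 - 91791/2 + 1**2*(-141)) = 37736 - (-1485 + 19881 + 330*1 - 91791/2 + 1*(-141)) = 37736 - (-1485 + 19881 + 330 - 91791/2 - 141) = 37736 - 1*(-54621/2) = 37736 + 54621/2 = 130093/2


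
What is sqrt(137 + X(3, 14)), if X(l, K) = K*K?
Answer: 3*sqrt(37) ≈ 18.248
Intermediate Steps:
X(l, K) = K**2
sqrt(137 + X(3, 14)) = sqrt(137 + 14**2) = sqrt(137 + 196) = sqrt(333) = 3*sqrt(37)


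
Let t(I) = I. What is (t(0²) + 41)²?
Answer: 1681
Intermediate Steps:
(t(0²) + 41)² = (0² + 41)² = (0 + 41)² = 41² = 1681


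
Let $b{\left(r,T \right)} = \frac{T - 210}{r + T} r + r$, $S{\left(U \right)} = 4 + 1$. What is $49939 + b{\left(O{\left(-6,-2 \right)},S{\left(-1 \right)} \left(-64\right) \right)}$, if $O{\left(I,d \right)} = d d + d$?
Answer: $\frac{149833}{3} \approx 49944.0$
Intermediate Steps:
$S{\left(U \right)} = 5$
$O{\left(I,d \right)} = d + d^{2}$ ($O{\left(I,d \right)} = d^{2} + d = d + d^{2}$)
$b{\left(r,T \right)} = r + \frac{r \left(-210 + T\right)}{T + r}$ ($b{\left(r,T \right)} = \frac{-210 + T}{T + r} r + r = \frac{r \left(-210 + T\right)}{T + r} + r = r + \frac{r \left(-210 + T\right)}{T + r}$)
$49939 + b{\left(O{\left(-6,-2 \right)},S{\left(-1 \right)} \left(-64\right) \right)} = 49939 + \frac{- 2 \left(1 - 2\right) \left(-210 - 2 \left(1 - 2\right) + 2 \cdot 5 \left(-64\right)\right)}{5 \left(-64\right) - 2 \left(1 - 2\right)} = 49939 + \frac{\left(-2\right) \left(-1\right) \left(-210 - -2 + 2 \left(-320\right)\right)}{-320 - -2} = 49939 + \frac{2 \left(-210 + 2 - 640\right)}{-320 + 2} = 49939 + 2 \frac{1}{-318} \left(-848\right) = 49939 + 2 \left(- \frac{1}{318}\right) \left(-848\right) = 49939 + \frac{16}{3} = \frac{149833}{3}$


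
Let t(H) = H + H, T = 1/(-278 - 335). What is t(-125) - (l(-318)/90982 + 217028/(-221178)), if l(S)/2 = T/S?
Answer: -27134046912470197/108963865080874 ≈ -249.02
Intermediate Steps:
T = -1/613 (T = 1/(-613) = -1/613 ≈ -0.0016313)
t(H) = 2*H
l(S) = -2/(613*S) (l(S) = 2*(-1/(613*S)) = -2/(613*S))
t(-125) - (l(-318)/90982 + 217028/(-221178)) = 2*(-125) - (-2/613/(-318)/90982 + 217028/(-221178)) = -250 - (-2/613*(-1/318)*(1/90982) + 217028*(-1/221178)) = -250 - ((1/97467)*(1/90982) - 108514/110589) = -250 - (1/8867742594 - 108514/110589) = -250 - 1*(-106919357748303/108963865080874) = -250 + 106919357748303/108963865080874 = -27134046912470197/108963865080874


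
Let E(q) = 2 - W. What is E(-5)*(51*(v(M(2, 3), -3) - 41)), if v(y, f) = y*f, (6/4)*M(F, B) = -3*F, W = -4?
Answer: -8874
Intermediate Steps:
E(q) = 6 (E(q) = 2 - 1*(-4) = 2 + 4 = 6)
M(F, B) = -2*F (M(F, B) = 2*(-3*F)/3 = -2*F)
v(y, f) = f*y
E(-5)*(51*(v(M(2, 3), -3) - 41)) = 6*(51*(-(-6)*2 - 41)) = 6*(51*(-3*(-4) - 41)) = 6*(51*(12 - 41)) = 6*(51*(-29)) = 6*(-1479) = -8874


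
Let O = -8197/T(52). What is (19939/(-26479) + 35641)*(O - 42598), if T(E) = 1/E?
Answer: -442454681440200/26479 ≈ -1.6710e+10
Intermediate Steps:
O = -426244 (O = -8197/(1/52) = -8197/1/52 = -8197*52 = -426244)
(19939/(-26479) + 35641)*(O - 42598) = (19939/(-26479) + 35641)*(-426244 - 42598) = (19939*(-1/26479) + 35641)*(-468842) = (-19939/26479 + 35641)*(-468842) = (943718100/26479)*(-468842) = -442454681440200/26479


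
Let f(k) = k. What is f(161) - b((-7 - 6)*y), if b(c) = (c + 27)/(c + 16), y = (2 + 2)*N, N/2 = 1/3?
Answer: 8993/56 ≈ 160.59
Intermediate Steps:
N = 2/3 (N = 2*(1/3) = 2/3 ≈ 0.66667)
y = 8/3 (y = (2 + 2)*(2/3) = 4*(2/3) = 8/3 ≈ 2.6667)
b(c) = (27 + c)/(16 + c)
f(161) - b((-7 - 6)*y) = 161 - (27 + (-7 - 6)*(8/3))/(16 + (-7 - 6)*(8/3)) = 161 - (27 - 13*8/3)/(16 - 13*8/3) = 161 - (27 - 104/3)/(16 - 104/3) = 161 - (-23)/((-56/3)*3) = 161 - (-3)*(-23)/(56*3) = 161 - 1*23/56 = 161 - 23/56 = 8993/56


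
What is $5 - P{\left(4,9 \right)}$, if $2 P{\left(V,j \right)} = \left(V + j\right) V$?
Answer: $-21$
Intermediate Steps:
$P{\left(V,j \right)} = \frac{V \left(V + j\right)}{2}$ ($P{\left(V,j \right)} = \frac{\left(V + j\right) V}{2} = \frac{V \left(V + j\right)}{2}$)
$5 - P{\left(4,9 \right)} = 5 - \frac{1}{2} \cdot 4 \left(4 + 9\right) = 5 - \frac{1}{2} \cdot 4 \cdot 13 = 5 - 26 = -21$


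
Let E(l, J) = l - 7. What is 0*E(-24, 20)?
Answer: 0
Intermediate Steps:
E(l, J) = -7 + l
0*E(-24, 20) = 0*(-7 - 24) = 0*(-31) = 0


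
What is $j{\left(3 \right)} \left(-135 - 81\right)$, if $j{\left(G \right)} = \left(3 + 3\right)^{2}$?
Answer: $-7776$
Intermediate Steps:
$j{\left(G \right)} = 36$ ($j{\left(G \right)} = 6^{2} = 36$)
$j{\left(3 \right)} \left(-135 - 81\right) = 36 \left(-135 - 81\right) = 36 \left(-216\right) = -7776$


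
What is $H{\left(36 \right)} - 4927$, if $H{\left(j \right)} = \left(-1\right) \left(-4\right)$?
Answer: $-4923$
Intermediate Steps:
$H{\left(j \right)} = 4$
$H{\left(36 \right)} - 4927 = 4 - 4927 = -4923$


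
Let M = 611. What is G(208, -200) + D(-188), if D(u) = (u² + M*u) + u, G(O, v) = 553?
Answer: -79159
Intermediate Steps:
D(u) = u² + 612*u (D(u) = (u² + 611*u) + u = u² + 612*u)
G(208, -200) + D(-188) = 553 - 188*(612 - 188) = 553 - 188*424 = 553 - 79712 = -79159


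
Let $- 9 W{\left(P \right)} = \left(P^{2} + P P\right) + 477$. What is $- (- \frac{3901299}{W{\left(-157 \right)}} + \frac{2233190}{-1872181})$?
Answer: $- \frac{65624283735821}{93187809275} \approx -704.21$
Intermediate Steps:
$W{\left(P \right)} = -53 - \frac{2 P^{2}}{9}$ ($W{\left(P \right)} = - \frac{\left(P^{2} + P P\right) + 477}{9} = - \frac{\left(P^{2} + P^{2}\right) + 477}{9} = - \frac{2 P^{2} + 477}{9} = - \frac{477 + 2 P^{2}}{9} = -53 - \frac{2 P^{2}}{9}$)
$- (- \frac{3901299}{W{\left(-157 \right)}} + \frac{2233190}{-1872181}) = - (- \frac{3901299}{-53 - \frac{2 \left(-157\right)^{2}}{9}} + \frac{2233190}{-1872181}) = - (- \frac{3901299}{-53 - \frac{49298}{9}} + 2233190 \left(- \frac{1}{1872181}\right)) = - (- \frac{3901299}{-53 - \frac{49298}{9}} - \frac{2233190}{1872181}) = - (- \frac{3901299}{- \frac{49775}{9}} - \frac{2233190}{1872181}) = - (\left(-3901299\right) \left(- \frac{9}{49775}\right) - \frac{2233190}{1872181}) = - (\frac{35111691}{49775} - \frac{2233190}{1872181}) = \left(-1\right) \frac{65624283735821}{93187809275} = - \frac{65624283735821}{93187809275}$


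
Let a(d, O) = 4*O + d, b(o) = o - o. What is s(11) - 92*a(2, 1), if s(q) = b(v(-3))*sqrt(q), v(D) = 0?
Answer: -552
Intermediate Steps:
b(o) = 0
a(d, O) = d + 4*O
s(q) = 0 (s(q) = 0*sqrt(q) = 0)
s(11) - 92*a(2, 1) = 0 - 92*(2 + 4*1) = 0 - 92*(2 + 4) = 0 - 92*6 = 0 - 552 = -552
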